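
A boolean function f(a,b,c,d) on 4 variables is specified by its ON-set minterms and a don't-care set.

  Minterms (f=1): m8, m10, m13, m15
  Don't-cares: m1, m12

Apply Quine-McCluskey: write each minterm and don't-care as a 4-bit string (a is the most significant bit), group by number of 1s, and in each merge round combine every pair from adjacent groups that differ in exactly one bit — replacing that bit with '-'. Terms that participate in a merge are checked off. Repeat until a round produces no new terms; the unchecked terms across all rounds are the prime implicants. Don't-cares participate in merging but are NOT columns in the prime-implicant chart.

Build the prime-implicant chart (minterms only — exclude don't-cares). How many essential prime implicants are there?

[col 0] 0001, 1000*, 1010*, 1100*, 1101*, 1111*
[col 1] 1-00, 10-0, 11-1, 110-
Prime implicants: 0001, 1-00, 10-0, 11-1, 110-
PI chart (minterm → PIs covering it):
  8 | 1-00,10-0
  10 | 10-0  (sole → essential)
  13 | 11-1,110-
  15 | 11-1  (sole → essential)
Essential prime implicants: 10-0, 11-1

2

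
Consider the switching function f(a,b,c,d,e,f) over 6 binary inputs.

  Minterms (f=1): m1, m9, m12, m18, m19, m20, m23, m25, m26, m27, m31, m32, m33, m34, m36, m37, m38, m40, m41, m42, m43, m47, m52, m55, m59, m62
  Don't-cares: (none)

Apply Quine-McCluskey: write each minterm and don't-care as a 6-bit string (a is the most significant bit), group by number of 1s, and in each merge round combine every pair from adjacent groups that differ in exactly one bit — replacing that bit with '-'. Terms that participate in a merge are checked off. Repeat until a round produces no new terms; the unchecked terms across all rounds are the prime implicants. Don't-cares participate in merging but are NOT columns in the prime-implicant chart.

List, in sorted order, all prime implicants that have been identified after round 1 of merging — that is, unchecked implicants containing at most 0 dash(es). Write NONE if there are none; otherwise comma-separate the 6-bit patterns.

001100, 111110

Round 0: 000001✓ 001001✓ 001100 010010✓ 010011✓ 010100✓ 010111✓ 011001✓ 011010✓ 011011✓ 011111✓ 100000✓ 100001✓ 100010✓ 100100✓ 100101✓ 100110✓ 101000✓ 101001✓ 101010✓ 101011✓ 101111✓ 110100✓ 110111✓ 111011✓ 111110
Round 1: -00001✓ -01001✓ -10100 -10111 -11011 0-1001 00-001✓ 01-010✓ 01-011✓ 01-111✓ 010-11✓ 01001-✓ 011-11✓ 0110-1 01101-✓ 1-0100 1-1011 10-000✓ 10-001✓ 10-010✓ 100-00✓ 100-01✓ 100-10✓ 1000-0✓ 10000-✓ 1001-0✓ 10010-✓ 101-11 1010-0✓ 1010-1✓ 10100-✓ 10101-✓
Round 2: -0-001 01--11 01-01- 10-0-0 10-00- 100--0 100-0- 1010--
PIs = {-0-001, -10100, -10111, -11011, 0-1001, 001100, 01--11, 01-01-, 0110-1, 1-0100, 1-1011, 10-0-0, 10-00-, 100--0, 100-0-, 101-11, 1010--, 111110}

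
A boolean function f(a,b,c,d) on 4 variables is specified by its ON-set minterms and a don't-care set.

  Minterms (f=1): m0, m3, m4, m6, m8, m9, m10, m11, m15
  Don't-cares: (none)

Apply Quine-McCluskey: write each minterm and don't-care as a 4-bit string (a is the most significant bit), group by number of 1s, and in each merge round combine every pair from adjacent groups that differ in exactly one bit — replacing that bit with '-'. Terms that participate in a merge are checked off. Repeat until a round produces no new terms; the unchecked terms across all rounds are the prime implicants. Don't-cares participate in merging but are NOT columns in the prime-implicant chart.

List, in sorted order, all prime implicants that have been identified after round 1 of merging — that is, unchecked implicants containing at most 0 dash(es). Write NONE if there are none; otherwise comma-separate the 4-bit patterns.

[col 0] 0000*, 0011*, 0100*, 0110*, 1000*, 1001*, 1010*, 1011*, 1111*
[col 1] -000, -011, 0-00, 01-0, 1-11, 10-0*, 10-1*, 100-*, 101-*
[col 2] 10--
Prime implicants: -000, -011, 0-00, 01-0, 1-11, 10--

NONE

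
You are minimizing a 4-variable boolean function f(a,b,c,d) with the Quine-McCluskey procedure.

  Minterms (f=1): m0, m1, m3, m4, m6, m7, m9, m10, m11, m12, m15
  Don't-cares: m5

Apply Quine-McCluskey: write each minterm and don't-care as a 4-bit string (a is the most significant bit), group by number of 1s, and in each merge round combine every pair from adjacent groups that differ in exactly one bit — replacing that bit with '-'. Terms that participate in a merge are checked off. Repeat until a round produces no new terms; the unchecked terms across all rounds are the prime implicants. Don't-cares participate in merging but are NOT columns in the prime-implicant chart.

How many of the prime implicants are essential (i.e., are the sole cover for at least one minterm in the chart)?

6

size-2^0 implicants → 0000(✓)  0001(✓)  0011(✓)  0100(✓)  0101(✓)  0110(✓)  0111(✓)  1001(✓)  1010(✓)  1011(✓)  1100(✓)  1111(✓)
size-2^1 implicants → -001(✓)  -011(✓)  -100  -111(✓)  0-00(✓)  0-01(✓)  0-11(✓)  00-1(✓)  000-(✓)  01-0(✓)  01-1(✓)  010-(✓)  011-(✓)  1-11(✓)  10-1(✓)  101-
size-2^2 implicants → --11  -0-1  0--1  0-0-  01--
Unchecked terms (primes): --11, -0-1, -100, 0--1, 0-0-, 01--, 101-
Minterm coverage:
  m0 ⊆ 0-0- [E]
  m1 ⊆ -0-1,0--1,0-0-
  m3 ⊆ --11,-0-1,0--1
  m4 ⊆ -100,0-0-,01--
  m6 ⊆ 01-- [E]
  m7 ⊆ --11,0--1,01--
  m9 ⊆ -0-1 [E]
  m10 ⊆ 101- [E]
  m11 ⊆ --11,-0-1,101-
  m12 ⊆ -100 [E]
  m15 ⊆ --11 [E]
E = {--11, -0-1, -100, 0-0-, 01--, 101-}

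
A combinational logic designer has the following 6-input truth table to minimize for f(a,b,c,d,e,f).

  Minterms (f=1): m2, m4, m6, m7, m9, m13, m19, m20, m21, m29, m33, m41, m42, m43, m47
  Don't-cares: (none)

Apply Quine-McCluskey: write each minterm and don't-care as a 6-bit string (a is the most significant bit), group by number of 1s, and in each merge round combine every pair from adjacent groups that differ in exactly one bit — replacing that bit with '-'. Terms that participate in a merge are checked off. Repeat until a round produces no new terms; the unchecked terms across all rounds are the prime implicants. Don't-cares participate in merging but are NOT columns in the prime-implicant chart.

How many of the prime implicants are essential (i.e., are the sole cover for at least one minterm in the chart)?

6

size-2^0 implicants → 000010(✓)  000100(✓)  000110(✓)  000111(✓)  001001(✓)  001101(✓)  010011  010100(✓)  010101(✓)  011101(✓)  100001(✓)  101001(✓)  101010(✓)  101011(✓)  101111(✓)
size-2^1 implicants → -01001  0-0100  0-1101  000-10  0001-0  00011-  001-01  01-101  01010-  10-001  101-11  1010-1  10101-
Unchecked terms (primes): -01001, 0-0100, 0-1101, 000-10, 0001-0, 00011-, 001-01, 01-101, 010011, 01010-, 10-001, 101-11, 1010-1, 10101-
Minterm coverage:
  m2 ⊆ 000-10 [E]
  m4 ⊆ 0-0100,0001-0
  m6 ⊆ 000-10,0001-0,00011-
  m7 ⊆ 00011- [E]
  m9 ⊆ -01001,001-01
  m13 ⊆ 0-1101,001-01
  m19 ⊆ 010011 [E]
  m20 ⊆ 0-0100,01010-
  m21 ⊆ 01-101,01010-
  m29 ⊆ 0-1101,01-101
  m33 ⊆ 10-001 [E]
  m41 ⊆ -01001,10-001,1010-1
  m42 ⊆ 10101- [E]
  m43 ⊆ 101-11,1010-1,10101-
  m47 ⊆ 101-11 [E]
E = {000-10, 00011-, 010011, 10-001, 101-11, 10101-}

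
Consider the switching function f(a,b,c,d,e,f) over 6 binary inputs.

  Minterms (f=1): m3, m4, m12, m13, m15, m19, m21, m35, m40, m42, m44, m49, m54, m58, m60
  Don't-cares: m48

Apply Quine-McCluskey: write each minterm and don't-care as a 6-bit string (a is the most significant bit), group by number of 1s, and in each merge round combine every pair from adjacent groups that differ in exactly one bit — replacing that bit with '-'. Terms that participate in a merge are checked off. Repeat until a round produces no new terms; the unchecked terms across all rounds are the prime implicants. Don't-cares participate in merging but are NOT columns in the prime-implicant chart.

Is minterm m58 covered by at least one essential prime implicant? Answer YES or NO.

size-2^0 implicants → 000011(✓)  000100(✓)  001100(✓)  001101(✓)  001111(✓)  010011(✓)  010101  100011(✓)  101000(✓)  101010(✓)  101100(✓)  110000(✓)  110001(✓)  110110  111010(✓)  111100(✓)
size-2^1 implicants → -00011  -01100  0-0011  00-100  0011-1  00110-  1-1010  1-1100  101-00  1010-0  11000-
Unchecked terms (primes): -00011, -01100, 0-0011, 00-100, 0011-1, 00110-, 010101, 1-1010, 1-1100, 101-00, 1010-0, 11000-, 110110
Minterm coverage:
  m3 ⊆ -00011,0-0011
  m4 ⊆ 00-100 [E]
  m12 ⊆ -01100,00-100,00110-
  m13 ⊆ 0011-1,00110-
  m15 ⊆ 0011-1 [E]
  m19 ⊆ 0-0011 [E]
  m21 ⊆ 010101 [E]
  m35 ⊆ -00011 [E]
  m40 ⊆ 101-00,1010-0
  m42 ⊆ 1-1010,1010-0
  m44 ⊆ -01100,1-1100,101-00
  m49 ⊆ 11000- [E]
  m54 ⊆ 110110 [E]
  m58 ⊆ 1-1010 [E]
  m60 ⊆ 1-1100 [E]
E = {-00011, 0-0011, 00-100, 0011-1, 010101, 1-1010, 1-1100, 11000-, 110110}

YES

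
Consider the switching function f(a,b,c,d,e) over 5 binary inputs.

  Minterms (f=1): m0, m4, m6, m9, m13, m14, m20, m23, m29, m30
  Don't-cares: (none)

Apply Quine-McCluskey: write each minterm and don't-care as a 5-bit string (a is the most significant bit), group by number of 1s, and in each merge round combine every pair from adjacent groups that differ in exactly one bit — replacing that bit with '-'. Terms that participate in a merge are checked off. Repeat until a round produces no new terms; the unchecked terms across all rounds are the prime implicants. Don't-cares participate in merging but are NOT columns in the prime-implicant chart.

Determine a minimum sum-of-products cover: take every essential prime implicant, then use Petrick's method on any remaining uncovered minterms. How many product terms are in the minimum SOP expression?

[col 0] 00000*, 00100*, 00110*, 01001*, 01101*, 01110*, 10100*, 10111, 11101*, 11110*
[col 1] -0100, -1101, -1110, 0-110, 00-00, 001-0, 01-01
Prime implicants: -0100, -1101, -1110, 0-110, 00-00, 001-0, 01-01, 10111
PI chart (minterm → PIs covering it):
  0 | 00-00  (sole → essential)
  4 | -0100,00-00,001-0
  6 | 0-110,001-0
  9 | 01-01  (sole → essential)
  13 | -1101,01-01
  14 | -1110,0-110
  20 | -0100  (sole → essential)
  23 | 10111  (sole → essential)
  29 | -1101  (sole → essential)
  30 | -1110  (sole → essential)
Essential prime implicants: -0100, -1101, -1110, 00-00, 01-01, 10111
Petrick residual → 0-110
Minimum SOP uses 7 PIs: b'cd'e' + bcd'e + bcde' + a'cde' + a'b'd'e' + a'bd'e + ab'cde

7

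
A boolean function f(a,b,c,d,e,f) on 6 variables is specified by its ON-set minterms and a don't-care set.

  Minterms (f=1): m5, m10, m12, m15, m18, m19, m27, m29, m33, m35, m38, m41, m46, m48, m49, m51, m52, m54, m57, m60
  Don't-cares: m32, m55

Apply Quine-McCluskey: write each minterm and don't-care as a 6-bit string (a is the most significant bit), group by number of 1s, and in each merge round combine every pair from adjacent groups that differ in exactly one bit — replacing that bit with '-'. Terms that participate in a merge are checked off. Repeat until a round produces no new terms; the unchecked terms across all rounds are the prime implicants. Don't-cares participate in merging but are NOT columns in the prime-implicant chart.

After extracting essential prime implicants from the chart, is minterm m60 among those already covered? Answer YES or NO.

YES

size-2^0 implicants → 000101  001010  001100  001111  010010(✓)  010011(✓)  011011(✓)  011101  100000(✓)  100001(✓)  100011(✓)  100110(✓)  101001(✓)  101110(✓)  110000(✓)  110001(✓)  110011(✓)  110100(✓)  110110(✓)  110111(✓)  111001(✓)  111100(✓)
size-2^1 implicants → -10011  01-011  01001-  1-0000(✓)  1-0001(✓)  1-0011(✓)  1-0110  1-1001(✓)  10-001(✓)  10-110  1000-1(✓)  10000-(✓)  11-001(✓)  11-100  110-00  110-11  1100-1(✓)  11000-(✓)  1101-0  11011-
size-2^2 implicants → 1--001  1-00-1  1-000-
Unchecked terms (primes): -10011, 000101, 001010, 001100, 001111, 01-011, 01001-, 011101, 1--001, 1-00-1, 1-000-, 1-0110, 10-110, 11-100, 110-00, 110-11, 1101-0, 11011-
Minterm coverage:
  m5 ⊆ 000101 [E]
  m10 ⊆ 001010 [E]
  m12 ⊆ 001100 [E]
  m15 ⊆ 001111 [E]
  m18 ⊆ 01001- [E]
  m19 ⊆ -10011,01-011,01001-
  m27 ⊆ 01-011 [E]
  m29 ⊆ 011101 [E]
  m33 ⊆ 1--001,1-00-1,1-000-
  m35 ⊆ 1-00-1 [E]
  m38 ⊆ 1-0110,10-110
  m41 ⊆ 1--001 [E]
  m46 ⊆ 10-110 [E]
  m48 ⊆ 1-000-,110-00
  m49 ⊆ 1--001,1-00-1,1-000-
  m51 ⊆ -10011,1-00-1,110-11
  m52 ⊆ 11-100,110-00,1101-0
  m54 ⊆ 1-0110,1101-0,11011-
  m57 ⊆ 1--001 [E]
  m60 ⊆ 11-100 [E]
E = {000101, 001010, 001100, 001111, 01-011, 01001-, 011101, 1--001, 1-00-1, 10-110, 11-100}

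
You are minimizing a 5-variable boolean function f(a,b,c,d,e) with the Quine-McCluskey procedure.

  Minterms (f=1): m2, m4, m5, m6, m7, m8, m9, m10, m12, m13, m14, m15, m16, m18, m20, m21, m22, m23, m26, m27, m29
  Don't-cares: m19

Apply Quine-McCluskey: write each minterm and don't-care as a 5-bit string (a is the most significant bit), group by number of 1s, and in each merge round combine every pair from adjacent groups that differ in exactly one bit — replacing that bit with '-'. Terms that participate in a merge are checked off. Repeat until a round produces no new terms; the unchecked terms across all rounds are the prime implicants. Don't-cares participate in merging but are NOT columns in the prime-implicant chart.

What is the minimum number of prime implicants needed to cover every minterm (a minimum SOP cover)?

7

size-2^0 implicants → 00010(✓)  00100(✓)  00101(✓)  00110(✓)  00111(✓)  01000(✓)  01001(✓)  01010(✓)  01100(✓)  01101(✓)  01110(✓)  01111(✓)  10000(✓)  10010(✓)  10011(✓)  10100(✓)  10101(✓)  10110(✓)  10111(✓)  11010(✓)  11011(✓)  11101(✓)
size-2^1 implicants → -0010(✓)  -0100(✓)  -0101(✓)  -0110(✓)  -0111(✓)  -1010(✓)  -1101(✓)  0-010(✓)  0-100(✓)  0-101(✓)  0-110(✓)  0-111(✓)  00-10(✓)  001-0(✓)  001-1(✓)  0010-(✓)  0011-(✓)  01-00(✓)  01-01(✓)  01-10(✓)  010-0(✓)  0100-(✓)  011-0(✓)  011-1(✓)  0110-(✓)  0111-(✓)  1-010(✓)  1-011(✓)  1-101(✓)  10-00(✓)  10-10(✓)  10-11(✓)  100-0(✓)  1001-(✓)  101-0(✓)  101-1(✓)  1010-(✓)  1011-(✓)  1101-(✓)
size-2^2 implicants → --010  --101  -0-10  -01-0(✓)  -01-1(✓)  -010-(✓)  -011-(✓)  0--10  0-1-0(✓)  0-1-1(✓)  0-10-(✓)  0-11-(✓)  001--(✓)  01--0  01-0-  011--(✓)  1-01-  10--0  10-1-  101--(✓)
size-2^3 implicants → -01--  0-1--
Unchecked terms (primes): --010, --101, -0-10, -01--, 0--10, 0-1--, 01--0, 01-0-, 1-01-, 10--0, 10-1-
Minterm coverage:
  m2 ⊆ --010,-0-10,0--10
  m4 ⊆ -01--,0-1--
  m5 ⊆ --101,-01--,0-1--
  m6 ⊆ -0-10,-01--,0--10,0-1--
  m7 ⊆ -01--,0-1--
  m8 ⊆ 01--0,01-0-
  m9 ⊆ 01-0- [E]
  m10 ⊆ --010,0--10,01--0
  m12 ⊆ 0-1--,01--0,01-0-
  m13 ⊆ --101,0-1--,01-0-
  m14 ⊆ 0--10,0-1--,01--0
  m15 ⊆ 0-1-- [E]
  m16 ⊆ 10--0 [E]
  m18 ⊆ --010,-0-10,1-01-,10--0,10-1-
  m20 ⊆ -01--,10--0
  m21 ⊆ --101,-01--
  m22 ⊆ -0-10,-01--,10--0,10-1-
  m23 ⊆ -01--,10-1-
  m26 ⊆ --010,1-01-
  m27 ⊆ 1-01- [E]
  m29 ⊆ --101 [E]
E = {--101, 0-1--, 01-0-, 1-01-, 10--0}
Petrick residual → --010, -01--
Cover = c'de' + cd'e + b'c + a'c + a'bd' + ac'd + ab'e'  |cover|=7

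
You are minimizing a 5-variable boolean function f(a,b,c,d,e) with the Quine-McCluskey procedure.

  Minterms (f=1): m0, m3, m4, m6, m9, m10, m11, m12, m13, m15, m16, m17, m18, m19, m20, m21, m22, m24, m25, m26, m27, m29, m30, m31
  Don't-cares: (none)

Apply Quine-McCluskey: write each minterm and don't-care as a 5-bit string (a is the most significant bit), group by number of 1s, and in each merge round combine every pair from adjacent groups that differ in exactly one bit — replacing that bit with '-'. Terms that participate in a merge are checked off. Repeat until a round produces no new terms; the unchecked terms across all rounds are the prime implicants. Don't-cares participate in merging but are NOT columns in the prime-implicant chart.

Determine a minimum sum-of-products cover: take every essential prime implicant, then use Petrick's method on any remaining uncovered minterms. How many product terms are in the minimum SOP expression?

9

[col 0] 00000*, 00011*, 00100*, 00110*, 01001*, 01010*, 01011*, 01100*, 01101*, 01111*, 10000*, 10001*, 10010*, 10011*, 10100*, 10101*, 10110*, 11000*, 11001*, 11010*, 11011*, 11101*, 11110*, 11111*
[col 1] -0000*, -0011*, -0100*, -0110*, -1001*, -1010*, -1011*, -1101*, -1111*, 0-011*, 0-100, 00-00*, 001-0*, 01-01*, 01-11*, 010-1*, 0101-*, 011-1*, 0110-, 1-000*, 1-001*, 1-010*, 1-011*, 1-101*, 1-110*, 10-00*, 10-01*, 10-10*, 100-0*, 100-1*, 1000-*, 1001-*, 101-0*, 1010-*, 11-01*, 11-10*, 11-11*, 110-0*, 110-1*, 1100-*, 1101-*, 111-1*, 1111-*
[col 2] --011, -0-00, -01-0, -1-01*, -1-11*, -10-1*, -101-, -11-1*, 01--1*, 1--01, 1--10, 1-0-0*, 1-0-1*, 1-00-*, 1-01-*, 10--0, 10-0-, 100--*, 11--1*, 11-1-, 110--*
[col 3] -1--1, 1-0--
Prime implicants: --011, -0-00, -01-0, -1--1, -101-, 0-100, 0110-, 1--01, 1--10, 1-0--, 10--0, 10-0-, 11-1-
PI chart (minterm → PIs covering it):
  0 | -0-00  (sole → essential)
  3 | --011  (sole → essential)
  4 | -0-00,-01-0,0-100
  6 | -01-0  (sole → essential)
  9 | -1--1  (sole → essential)
  10 | -101-  (sole → essential)
  11 | --011,-1--1,-101-
  12 | 0-100,0110-
  13 | -1--1,0110-
  15 | -1--1  (sole → essential)
  16 | -0-00,1-0--,10--0,10-0-
  17 | 1--01,1-0--,10-0-
  18 | 1--10,1-0--,10--0
  19 | --011,1-0--
  20 | -0-00,-01-0,10--0,10-0-
  21 | 1--01,10-0-
  22 | -01-0,1--10,10--0
  24 | 1-0--  (sole → essential)
  25 | -1--1,1--01,1-0--
  26 | -101-,1--10,1-0--,11-1-
  27 | --011,-1--1,-101-,1-0--,11-1-
  29 | -1--1,1--01
  30 | 1--10,11-1-
  31 | -1--1,11-1-
Essential prime implicants: --011, -0-00, -01-0, -1--1, -101-, 1-0--
Petrick residual → 0-100, 1--01, 1--10
Minimum SOP uses 9 PIs: c'de + b'd'e' + b'ce' + be + bc'd + a'cd'e' + ad'e + ade' + ac'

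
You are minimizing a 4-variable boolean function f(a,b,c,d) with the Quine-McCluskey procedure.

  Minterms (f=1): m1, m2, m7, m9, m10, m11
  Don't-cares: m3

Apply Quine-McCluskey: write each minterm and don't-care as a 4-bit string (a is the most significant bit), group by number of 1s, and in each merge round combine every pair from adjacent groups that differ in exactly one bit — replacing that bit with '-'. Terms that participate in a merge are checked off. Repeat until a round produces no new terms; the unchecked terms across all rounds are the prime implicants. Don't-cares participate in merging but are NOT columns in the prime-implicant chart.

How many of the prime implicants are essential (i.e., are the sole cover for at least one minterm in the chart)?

Round 0: 0001✓ 0010✓ 0011✓ 0111✓ 1001✓ 1010✓ 1011✓
Round 1: -001✓ -010✓ -011✓ 0-11 00-1✓ 001-✓ 10-1✓ 101-✓
Round 2: -0-1 -01-
PIs = {-0-1, -01-, 0-11}
Coverage chart:
  m1: -0-1 ←essential
  m2: -01- ←essential
  m7: 0-11 ←essential
  m9: -0-1 ←essential
  m10: -01- ←essential
  m11: -0-1,-01-
Essential: -0-1, -01-, 0-11

3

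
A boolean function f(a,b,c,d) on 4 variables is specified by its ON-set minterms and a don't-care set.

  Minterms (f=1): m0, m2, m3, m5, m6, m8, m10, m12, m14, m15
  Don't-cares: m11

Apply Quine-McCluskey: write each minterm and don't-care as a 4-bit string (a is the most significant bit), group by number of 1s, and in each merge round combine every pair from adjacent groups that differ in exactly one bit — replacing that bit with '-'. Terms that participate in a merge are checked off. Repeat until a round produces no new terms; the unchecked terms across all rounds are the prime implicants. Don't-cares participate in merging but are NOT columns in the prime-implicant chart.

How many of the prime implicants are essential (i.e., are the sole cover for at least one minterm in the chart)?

6

Round 0: 0000✓ 0010✓ 0011✓ 0101 0110✓ 1000✓ 1010✓ 1011✓ 1100✓ 1110✓ 1111✓
Round 1: -000✓ -010✓ -011✓ -110✓ 0-10✓ 00-0✓ 001-✓ 1-00✓ 1-10✓ 1-11✓ 10-0✓ 101-✓ 11-0✓ 111-✓
Round 2: --10 -0-0 -01- 1--0 1-1-
PIs = {--10, -0-0, -01-, 0101, 1--0, 1-1-}
Coverage chart:
  m0: -0-0 ←essential
  m2: --10,-0-0,-01-
  m3: -01- ←essential
  m5: 0101 ←essential
  m6: --10 ←essential
  m8: -0-0,1--0
  m10: --10,-0-0,-01-,1--0,1-1-
  m12: 1--0 ←essential
  m14: --10,1--0,1-1-
  m15: 1-1- ←essential
Essential: --10, -0-0, -01-, 0101, 1--0, 1-1-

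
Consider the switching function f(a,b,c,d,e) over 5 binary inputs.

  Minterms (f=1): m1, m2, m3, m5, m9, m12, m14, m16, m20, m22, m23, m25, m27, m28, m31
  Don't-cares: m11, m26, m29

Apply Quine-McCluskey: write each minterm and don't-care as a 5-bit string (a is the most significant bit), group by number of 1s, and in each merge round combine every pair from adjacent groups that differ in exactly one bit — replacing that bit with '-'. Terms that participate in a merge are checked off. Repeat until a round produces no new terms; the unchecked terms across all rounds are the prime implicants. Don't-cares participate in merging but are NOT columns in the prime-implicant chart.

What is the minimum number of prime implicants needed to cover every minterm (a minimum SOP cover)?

[col 0] 00001*, 00010*, 00011*, 00101*, 01001*, 01011*, 01100*, 01110*, 10000*, 10100*, 10110*, 10111*, 11001*, 11010*, 11011*, 11100*, 11101*, 11111*
[col 1] -1001*, -1011*, -1100, 0-001*, 0-011*, 00-01, 000-1*, 0001-, 010-1*, 011-0, 1-100, 1-111, 10-00, 101-0, 1011-, 11-01*, 11-11*, 110-1*, 1101-, 111-1*, 1110-
[col 2] -10-1, 0-0-1, 11--1
Prime implicants: -10-1, -1100, 0-0-1, 00-01, 0001-, 011-0, 1-100, 1-111, 10-00, 101-0, 1011-, 11--1, 1101-, 1110-
PI chart (minterm → PIs covering it):
  1 | 0-0-1,00-01
  2 | 0001-  (sole → essential)
  3 | 0-0-1,0001-
  5 | 00-01  (sole → essential)
  9 | -10-1,0-0-1
  12 | -1100,011-0
  14 | 011-0  (sole → essential)
  16 | 10-00  (sole → essential)
  20 | 1-100,10-00,101-0
  22 | 101-0,1011-
  23 | 1-111,1011-
  25 | -10-1,11--1
  27 | -10-1,11--1,1101-
  28 | -1100,1-100,1110-
  31 | 1-111,11--1
Essential prime implicants: 00-01, 0001-, 011-0, 10-00
Petrick residual → -10-1, -1100, 1-111, 101-0
Minimum SOP uses 8 PIs: bc'e + bcd'e' + a'b'd'e + a'b'c'd + a'bce' + acde + ab'd'e' + ab'ce'

8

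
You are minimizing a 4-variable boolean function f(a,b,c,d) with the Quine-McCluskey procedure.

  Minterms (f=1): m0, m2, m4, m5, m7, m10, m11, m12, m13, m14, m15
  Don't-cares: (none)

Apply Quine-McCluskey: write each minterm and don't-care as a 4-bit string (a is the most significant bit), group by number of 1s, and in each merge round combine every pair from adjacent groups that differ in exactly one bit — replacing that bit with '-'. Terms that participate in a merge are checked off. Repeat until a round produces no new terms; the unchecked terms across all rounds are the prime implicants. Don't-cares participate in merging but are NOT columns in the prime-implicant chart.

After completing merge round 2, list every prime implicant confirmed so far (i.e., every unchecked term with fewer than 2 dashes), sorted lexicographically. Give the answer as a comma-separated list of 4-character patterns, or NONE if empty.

size-2^0 implicants → 0000(✓)  0010(✓)  0100(✓)  0101(✓)  0111(✓)  1010(✓)  1011(✓)  1100(✓)  1101(✓)  1110(✓)  1111(✓)
size-2^1 implicants → -010  -100(✓)  -101(✓)  -111(✓)  0-00  00-0  01-1(✓)  010-(✓)  1-10(✓)  1-11(✓)  101-(✓)  11-0(✓)  11-1(✓)  110-(✓)  111-(✓)
size-2^2 implicants → -1-1  -10-  1-1-  11--
Unchecked terms (primes): -010, -1-1, -10-, 0-00, 00-0, 1-1-, 11--

-010, 0-00, 00-0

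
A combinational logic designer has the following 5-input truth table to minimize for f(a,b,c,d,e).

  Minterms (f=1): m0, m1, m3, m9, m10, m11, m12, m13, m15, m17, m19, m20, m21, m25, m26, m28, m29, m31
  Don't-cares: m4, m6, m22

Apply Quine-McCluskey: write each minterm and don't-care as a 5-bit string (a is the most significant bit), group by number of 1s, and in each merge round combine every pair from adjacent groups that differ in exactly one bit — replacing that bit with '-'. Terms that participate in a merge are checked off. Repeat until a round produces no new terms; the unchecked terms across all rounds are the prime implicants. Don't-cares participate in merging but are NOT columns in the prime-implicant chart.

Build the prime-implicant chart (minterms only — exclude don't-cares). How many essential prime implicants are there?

size-2^0 implicants → 00000(✓)  00001(✓)  00011(✓)  00100(✓)  00110(✓)  01001(✓)  01010(✓)  01011(✓)  01100(✓)  01101(✓)  01111(✓)  10001(✓)  10011(✓)  10100(✓)  10101(✓)  10110(✓)  11001(✓)  11010(✓)  11100(✓)  11101(✓)  11111(✓)
size-2^1 implicants → -0001(✓)  -0011(✓)  -0100(✓)  -0110(✓)  -1001(✓)  -1010  -1100(✓)  -1101(✓)  -1111(✓)  0-001(✓)  0-011(✓)  0-100(✓)  00-00  000-1(✓)  0000-  001-0(✓)  01-01(✓)  01-11(✓)  010-1(✓)  0101-  011-1(✓)  0110-(✓)  1-001(✓)  1-100(✓)  1-101(✓)  10-01(✓)  100-1(✓)  101-0(✓)  1010-(✓)  11-01(✓)  111-1(✓)  1110-(✓)
size-2^2 implicants → --001  --100  -00-1  -01-0  -1-01  -11-1  -110-  0-0-1  01--1  1--01  1-10-
Unchecked terms (primes): --001, --100, -00-1, -01-0, -1-01, -1010, -11-1, -110-, 0-0-1, 00-00, 0000-, 01--1, 0101-, 1--01, 1-10-
Minterm coverage:
  m0 ⊆ 00-00,0000-
  m1 ⊆ --001,-00-1,0-0-1,0000-
  m3 ⊆ -00-1,0-0-1
  m9 ⊆ --001,-1-01,0-0-1,01--1
  m10 ⊆ -1010,0101-
  m11 ⊆ 0-0-1,01--1,0101-
  m12 ⊆ --100,-110-
  m13 ⊆ -1-01,-11-1,-110-,01--1
  m15 ⊆ -11-1,01--1
  m17 ⊆ --001,-00-1,1--01
  m19 ⊆ -00-1 [E]
  m20 ⊆ --100,-01-0,1-10-
  m21 ⊆ 1--01,1-10-
  m25 ⊆ --001,-1-01,1--01
  m26 ⊆ -1010 [E]
  m28 ⊆ --100,-110-,1-10-
  m29 ⊆ -1-01,-11-1,-110-,1--01,1-10-
  m31 ⊆ -11-1 [E]
E = {-00-1, -1010, -11-1}

3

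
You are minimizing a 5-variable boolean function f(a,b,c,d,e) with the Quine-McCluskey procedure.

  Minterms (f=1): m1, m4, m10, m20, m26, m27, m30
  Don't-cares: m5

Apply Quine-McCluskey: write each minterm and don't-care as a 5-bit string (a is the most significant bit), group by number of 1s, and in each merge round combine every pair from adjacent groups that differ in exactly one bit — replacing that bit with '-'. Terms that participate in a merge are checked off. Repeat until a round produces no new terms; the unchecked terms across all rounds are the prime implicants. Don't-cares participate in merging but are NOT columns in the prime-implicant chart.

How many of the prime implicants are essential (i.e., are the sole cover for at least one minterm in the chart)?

size-2^0 implicants → 00001(✓)  00100(✓)  00101(✓)  01010(✓)  10100(✓)  11010(✓)  11011(✓)  11110(✓)
size-2^1 implicants → -0100  -1010  00-01  0010-  11-10  1101-
Unchecked terms (primes): -0100, -1010, 00-01, 0010-, 11-10, 1101-
Minterm coverage:
  m1 ⊆ 00-01 [E]
  m4 ⊆ -0100,0010-
  m10 ⊆ -1010 [E]
  m20 ⊆ -0100 [E]
  m26 ⊆ -1010,11-10,1101-
  m27 ⊆ 1101- [E]
  m30 ⊆ 11-10 [E]
E = {-0100, -1010, 00-01, 11-10, 1101-}

5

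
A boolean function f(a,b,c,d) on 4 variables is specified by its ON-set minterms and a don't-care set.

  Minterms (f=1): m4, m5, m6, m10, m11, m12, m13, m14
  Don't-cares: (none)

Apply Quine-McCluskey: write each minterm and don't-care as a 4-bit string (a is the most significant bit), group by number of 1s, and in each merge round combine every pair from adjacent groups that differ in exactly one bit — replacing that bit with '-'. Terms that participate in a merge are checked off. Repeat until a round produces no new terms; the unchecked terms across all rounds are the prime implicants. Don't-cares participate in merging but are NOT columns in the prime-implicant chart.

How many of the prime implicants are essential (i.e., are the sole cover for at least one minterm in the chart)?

3

Round 0: 0100✓ 0101✓ 0110✓ 1010✓ 1011✓ 1100✓ 1101✓ 1110✓
Round 1: -100✓ -101✓ -110✓ 01-0✓ 010-✓ 1-10 101- 11-0✓ 110-✓
Round 2: -1-0 -10-
PIs = {-1-0, -10-, 1-10, 101-}
Coverage chart:
  m4: -1-0,-10-
  m5: -10- ←essential
  m6: -1-0 ←essential
  m10: 1-10,101-
  m11: 101- ←essential
  m12: -1-0,-10-
  m13: -10- ←essential
  m14: -1-0,1-10
Essential: -1-0, -10-, 101-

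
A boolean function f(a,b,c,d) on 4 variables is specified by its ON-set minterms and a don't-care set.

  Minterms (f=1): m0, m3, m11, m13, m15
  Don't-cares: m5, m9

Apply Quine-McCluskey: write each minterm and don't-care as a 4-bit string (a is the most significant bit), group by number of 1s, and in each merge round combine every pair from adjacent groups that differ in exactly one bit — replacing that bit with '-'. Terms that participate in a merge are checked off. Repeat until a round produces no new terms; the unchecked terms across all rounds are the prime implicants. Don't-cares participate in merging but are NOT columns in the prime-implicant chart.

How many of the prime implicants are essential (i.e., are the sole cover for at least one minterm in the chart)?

[col 0] 0000, 0011*, 0101*, 1001*, 1011*, 1101*, 1111*
[col 1] -011, -101, 1-01*, 1-11*, 10-1*, 11-1*
[col 2] 1--1
Prime implicants: -011, -101, 0000, 1--1
PI chart (minterm → PIs covering it):
  0 | 0000  (sole → essential)
  3 | -011  (sole → essential)
  11 | -011,1--1
  13 | -101,1--1
  15 | 1--1  (sole → essential)
Essential prime implicants: -011, 0000, 1--1

3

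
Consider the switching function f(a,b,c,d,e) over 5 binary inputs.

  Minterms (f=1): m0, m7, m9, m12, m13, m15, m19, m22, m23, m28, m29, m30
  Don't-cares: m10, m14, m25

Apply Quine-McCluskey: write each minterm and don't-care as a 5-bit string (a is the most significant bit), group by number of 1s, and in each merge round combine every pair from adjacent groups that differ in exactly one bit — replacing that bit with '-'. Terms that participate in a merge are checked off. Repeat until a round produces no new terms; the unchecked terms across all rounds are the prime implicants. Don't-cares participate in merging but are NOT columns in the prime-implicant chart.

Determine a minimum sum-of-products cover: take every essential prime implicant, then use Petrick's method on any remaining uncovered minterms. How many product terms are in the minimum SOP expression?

6

Round 0: 00000 00111✓ 01001✓ 01010✓ 01100✓ 01101✓ 01110✓ 01111✓ 10011✓ 10110✓ 10111✓ 11001✓ 11100✓ 11101✓ 11110✓
Round 1: -0111 -1001✓ -1100✓ -1101✓ -1110✓ 0-111 01-01✓ 01-10 011-0✓ 011-1✓ 0110-✓ 0111-✓ 1-110 10-11 1011- 11-01✓ 111-0✓ 1110-✓
Round 2: -1-01 -11-0 -110- 011--
PIs = {-0111, -1-01, -11-0, -110-, 0-111, 00000, 01-10, 011--, 1-110, 10-11, 1011-}
Coverage chart:
  m0: 00000 ←essential
  m7: -0111,0-111
  m9: -1-01 ←essential
  m12: -11-0,-110-,011--
  m13: -1-01,-110-,011--
  m15: 0-111,011--
  m19: 10-11 ←essential
  m22: 1-110,1011-
  m23: -0111,10-11,1011-
  m28: -11-0,-110-
  m29: -1-01,-110-
  m30: -11-0,1-110
Essential: -1-01, 00000, 10-11
Petrick residual → -11-0, 0-111, 1-110
Min cover (6 terms): bd'e + bce' + a'cde + a'b'c'd'e' + acde' + ab'de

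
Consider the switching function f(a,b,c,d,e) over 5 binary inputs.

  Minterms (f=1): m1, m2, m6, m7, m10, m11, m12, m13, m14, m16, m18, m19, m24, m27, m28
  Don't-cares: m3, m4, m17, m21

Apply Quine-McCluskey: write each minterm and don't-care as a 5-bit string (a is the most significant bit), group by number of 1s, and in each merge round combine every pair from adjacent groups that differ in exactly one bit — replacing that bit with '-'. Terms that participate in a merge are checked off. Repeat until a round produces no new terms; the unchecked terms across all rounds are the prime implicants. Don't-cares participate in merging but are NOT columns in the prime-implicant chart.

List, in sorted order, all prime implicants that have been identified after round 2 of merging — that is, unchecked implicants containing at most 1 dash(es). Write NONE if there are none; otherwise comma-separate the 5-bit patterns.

Round 0: 00001✓ 00010✓ 00011✓ 00100✓ 00110✓ 00111✓ 01010✓ 01011✓ 01100✓ 01101✓ 01110✓ 10000✓ 10001✓ 10010✓ 10011✓ 10101✓ 11000✓ 11011✓ 11100✓
Round 1: -0001✓ -0010✓ -0011✓ -1011✓ -1100 0-010✓ 0-011✓ 0-100✓ 0-110✓ 00-10✓ 00-11✓ 000-1✓ 0001-✓ 001-0✓ 0011-✓ 01-10✓ 0101-✓ 011-0✓ 0110- 1-000 1-011✓ 10-01 100-0✓ 100-1✓ 1000-✓ 1001-✓ 11-00
Round 2: --011 -00-1 -001- 0--10 0-01- 0-1-0 00-1- 100--
PIs = {--011, -00-1, -001-, -1100, 0--10, 0-01-, 0-1-0, 00-1-, 0110-, 1-000, 10-01, 100--, 11-00}

-1100, 0110-, 1-000, 10-01, 11-00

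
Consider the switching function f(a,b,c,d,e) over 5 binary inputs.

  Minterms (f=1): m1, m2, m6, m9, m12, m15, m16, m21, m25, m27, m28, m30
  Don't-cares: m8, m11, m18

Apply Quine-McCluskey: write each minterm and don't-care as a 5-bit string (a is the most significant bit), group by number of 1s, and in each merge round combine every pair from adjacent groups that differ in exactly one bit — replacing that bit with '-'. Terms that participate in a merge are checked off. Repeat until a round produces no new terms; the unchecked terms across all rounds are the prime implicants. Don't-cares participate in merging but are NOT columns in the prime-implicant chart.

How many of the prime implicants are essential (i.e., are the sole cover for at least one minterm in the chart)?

7

[col 0] 00001*, 00010*, 00110*, 01000*, 01001*, 01011*, 01100*, 01111*, 10000*, 10010*, 10101, 11001*, 11011*, 11100*, 11110*
[col 1] -0010, -1001*, -1011*, -1100, 0-001, 00-10, 01-00, 01-11, 010-1*, 0100-, 100-0, 110-1*, 111-0
[col 2] -10-1
Prime implicants: -0010, -10-1, -1100, 0-001, 00-10, 01-00, 01-11, 0100-, 100-0, 10101, 111-0
PI chart (minterm → PIs covering it):
  1 | 0-001  (sole → essential)
  2 | -0010,00-10
  6 | 00-10  (sole → essential)
  9 | -10-1,0-001,0100-
  12 | -1100,01-00
  15 | 01-11  (sole → essential)
  16 | 100-0  (sole → essential)
  21 | 10101  (sole → essential)
  25 | -10-1  (sole → essential)
  27 | -10-1  (sole → essential)
  28 | -1100,111-0
  30 | 111-0  (sole → essential)
Essential prime implicants: -10-1, 0-001, 00-10, 01-11, 100-0, 10101, 111-0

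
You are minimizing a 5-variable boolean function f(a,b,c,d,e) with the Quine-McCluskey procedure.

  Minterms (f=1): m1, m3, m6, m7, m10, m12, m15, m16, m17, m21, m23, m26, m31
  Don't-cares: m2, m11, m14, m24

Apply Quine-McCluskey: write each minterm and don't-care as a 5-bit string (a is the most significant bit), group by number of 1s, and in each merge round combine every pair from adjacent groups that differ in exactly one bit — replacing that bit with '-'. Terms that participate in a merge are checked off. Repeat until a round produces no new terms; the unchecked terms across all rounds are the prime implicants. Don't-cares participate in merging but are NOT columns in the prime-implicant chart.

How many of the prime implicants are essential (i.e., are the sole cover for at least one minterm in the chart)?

3

[col 0] 00001*, 00010*, 00011*, 00110*, 00111*, 01010*, 01011*, 01100*, 01110*, 01111*, 10000*, 10001*, 10101*, 10111*, 11000*, 11010*, 11111*
[col 1] -0001, -0111*, -1010, -1111*, 0-010*, 0-011*, 0-110*, 0-111*, 00-10*, 00-11*, 000-1, 0001-*, 0011-*, 01-10*, 01-11*, 0101-*, 011-0, 0111-*, 1-000, 1-111*, 10-01, 1000-, 101-1, 110-0
[col 2] --111, 0--10*, 0--11*, 0-01-*, 0-11-*, 00-1-*, 01-1-*
[col 3] 0--1-
Prime implicants: --111, -0001, -1010, 0--1-, 000-1, 011-0, 1-000, 10-01, 1000-, 101-1, 110-0
PI chart (minterm → PIs covering it):
  1 | -0001,000-1
  3 | 0--1-,000-1
  6 | 0--1-  (sole → essential)
  7 | --111,0--1-
  10 | -1010,0--1-
  12 | 011-0  (sole → essential)
  15 | --111,0--1-
  16 | 1-000,1000-
  17 | -0001,10-01,1000-
  21 | 10-01,101-1
  23 | --111,101-1
  26 | -1010,110-0
  31 | --111  (sole → essential)
Essential prime implicants: --111, 0--1-, 011-0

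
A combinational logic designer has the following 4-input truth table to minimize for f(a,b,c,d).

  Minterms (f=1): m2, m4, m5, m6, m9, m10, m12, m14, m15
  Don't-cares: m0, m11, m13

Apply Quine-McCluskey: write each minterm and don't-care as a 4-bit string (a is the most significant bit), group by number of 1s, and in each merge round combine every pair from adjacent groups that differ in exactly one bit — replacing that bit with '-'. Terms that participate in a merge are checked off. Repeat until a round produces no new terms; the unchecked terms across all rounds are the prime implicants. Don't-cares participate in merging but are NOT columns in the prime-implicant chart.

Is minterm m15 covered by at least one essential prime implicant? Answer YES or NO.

YES

[col 0] 0000*, 0010*, 0100*, 0101*, 0110*, 1001*, 1010*, 1011*, 1100*, 1101*, 1110*, 1111*
[col 1] -010*, -100*, -101*, -110*, 0-00*, 0-10*, 00-0*, 01-0*, 010-*, 1-01*, 1-10*, 1-11*, 10-1*, 101-*, 11-0*, 11-1*, 110-*, 111-*
[col 2] --10, -1-0, -10-, 0--0, 1--1, 1-1-, 11--
Prime implicants: --10, -1-0, -10-, 0--0, 1--1, 1-1-, 11--
PI chart (minterm → PIs covering it):
  2 | --10,0--0
  4 | -1-0,-10-,0--0
  5 | -10-  (sole → essential)
  6 | --10,-1-0,0--0
  9 | 1--1  (sole → essential)
  10 | --10,1-1-
  12 | -1-0,-10-,11--
  14 | --10,-1-0,1-1-,11--
  15 | 1--1,1-1-,11--
Essential prime implicants: -10-, 1--1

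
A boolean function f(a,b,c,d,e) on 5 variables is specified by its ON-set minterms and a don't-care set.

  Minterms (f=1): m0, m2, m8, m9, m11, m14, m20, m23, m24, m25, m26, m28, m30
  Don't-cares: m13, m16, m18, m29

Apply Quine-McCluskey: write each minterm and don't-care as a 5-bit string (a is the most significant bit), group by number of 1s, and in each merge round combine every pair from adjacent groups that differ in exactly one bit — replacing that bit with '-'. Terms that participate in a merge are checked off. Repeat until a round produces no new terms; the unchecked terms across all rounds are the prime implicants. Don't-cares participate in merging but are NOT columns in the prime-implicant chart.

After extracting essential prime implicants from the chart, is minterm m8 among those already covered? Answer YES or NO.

[col 0] 00000*, 00010*, 01000*, 01001*, 01011*, 01101*, 01110*, 10000*, 10010*, 10100*, 10111, 11000*, 11001*, 11010*, 11100*, 11101*, 11110*
[col 1] -0000*, -0010*, -1000*, -1001*, -1101*, -1110, 0-000*, 000-0*, 01-01*, 010-1, 0100-*, 1-000*, 1-010*, 1-100*, 10-00*, 100-0*, 11-00*, 11-01*, 11-10*, 110-0*, 1100-*, 111-0*, 1110-*
[col 2] --000, -00-0, -1-01, -100-, 1--00, 1-0-0, 11--0, 11-0-
Prime implicants: --000, -00-0, -1-01, -100-, -1110, 010-1, 1--00, 1-0-0, 10111, 11--0, 11-0-
PI chart (minterm → PIs covering it):
  0 | --000,-00-0
  2 | -00-0  (sole → essential)
  8 | --000,-100-
  9 | -1-01,-100-,010-1
  11 | 010-1  (sole → essential)
  14 | -1110  (sole → essential)
  20 | 1--00  (sole → essential)
  23 | 10111  (sole → essential)
  24 | --000,-100-,1--00,1-0-0,11--0,11-0-
  25 | -1-01,-100-,11-0-
  26 | 1-0-0,11--0
  28 | 1--00,11--0,11-0-
  30 | -1110,11--0
Essential prime implicants: -00-0, -1110, 010-1, 1--00, 10111

NO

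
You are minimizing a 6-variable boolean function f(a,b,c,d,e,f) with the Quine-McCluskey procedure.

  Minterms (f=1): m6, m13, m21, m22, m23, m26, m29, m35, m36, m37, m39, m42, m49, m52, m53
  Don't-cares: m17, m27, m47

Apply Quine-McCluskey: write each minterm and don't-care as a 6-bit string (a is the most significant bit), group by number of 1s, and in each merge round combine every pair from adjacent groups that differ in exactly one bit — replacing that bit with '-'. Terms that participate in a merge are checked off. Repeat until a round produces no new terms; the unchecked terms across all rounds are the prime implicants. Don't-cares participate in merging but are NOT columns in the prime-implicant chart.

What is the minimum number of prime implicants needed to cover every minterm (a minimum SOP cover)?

[col 0] 000110*, 001101*, 010001*, 010101*, 010110*, 010111*, 011010*, 011011*, 011101*, 100011*, 100100*, 100101*, 100111*, 101010, 101111*, 110001*, 110100*, 110101*
[col 1] -10001*, -10101*, 0-0110, 0-1101, 01-101, 010-01*, 0101-1, 01011-, 01101-, 1-0100*, 1-0101*, 10-111, 100-11, 1001-1, 10010-*, 110-01*, 11010-*
[col 2] -10-01, 1-010-
Prime implicants: -10-01, 0-0110, 0-1101, 01-101, 0101-1, 01011-, 01101-, 1-010-, 10-111, 100-11, 1001-1, 101010
PI chart (minterm → PIs covering it):
  6 | 0-0110  (sole → essential)
  13 | 0-1101  (sole → essential)
  21 | -10-01,01-101,0101-1
  22 | 0-0110,01011-
  23 | 0101-1,01011-
  26 | 01101-  (sole → essential)
  29 | 0-1101,01-101
  35 | 100-11  (sole → essential)
  36 | 1-010-  (sole → essential)
  37 | 1-010-,1001-1
  39 | 10-111,100-11,1001-1
  42 | 101010  (sole → essential)
  49 | -10-01  (sole → essential)
  52 | 1-010-  (sole → essential)
  53 | -10-01,1-010-
Essential prime implicants: -10-01, 0-0110, 0-1101, 01101-, 1-010-, 100-11, 101010
Petrick residual → 0101-1
Minimum SOP uses 8 PIs: bc'e'f + a'c'def' + a'cde'f + a'bc'df + a'bcd'e + ac'de' + ab'c'ef + ab'cd'ef'

8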